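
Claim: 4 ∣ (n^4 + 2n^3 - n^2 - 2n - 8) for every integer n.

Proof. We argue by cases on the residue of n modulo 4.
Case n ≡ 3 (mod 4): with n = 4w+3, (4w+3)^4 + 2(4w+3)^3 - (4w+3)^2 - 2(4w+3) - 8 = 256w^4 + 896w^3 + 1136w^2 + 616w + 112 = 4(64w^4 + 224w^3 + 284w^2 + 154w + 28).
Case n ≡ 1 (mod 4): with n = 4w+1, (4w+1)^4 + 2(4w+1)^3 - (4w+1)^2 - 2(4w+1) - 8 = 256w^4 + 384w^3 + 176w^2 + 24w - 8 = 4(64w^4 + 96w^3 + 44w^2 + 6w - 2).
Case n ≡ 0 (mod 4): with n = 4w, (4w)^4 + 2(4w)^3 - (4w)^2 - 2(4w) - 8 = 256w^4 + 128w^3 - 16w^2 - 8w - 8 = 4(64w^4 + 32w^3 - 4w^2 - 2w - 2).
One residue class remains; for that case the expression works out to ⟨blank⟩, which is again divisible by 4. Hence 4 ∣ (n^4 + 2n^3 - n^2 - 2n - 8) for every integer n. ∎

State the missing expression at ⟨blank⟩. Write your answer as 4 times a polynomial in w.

The residues treated are {3, 1, 0}, so the missing case is n ≡ 2 (mod 4); write n = 4w+2.
Then (4w+2)^4 + 2(4w+2)^3 - (4w+2)^2 - 2(4w+2) - 8 = 256w^4 + 640w^3 + 560w^2 + 200w + 16 = 4(64w^4 + 160w^3 + 140w^2 + 50w + 4).

4(64w^4 + 160w^3 + 140w^2 + 50w + 4)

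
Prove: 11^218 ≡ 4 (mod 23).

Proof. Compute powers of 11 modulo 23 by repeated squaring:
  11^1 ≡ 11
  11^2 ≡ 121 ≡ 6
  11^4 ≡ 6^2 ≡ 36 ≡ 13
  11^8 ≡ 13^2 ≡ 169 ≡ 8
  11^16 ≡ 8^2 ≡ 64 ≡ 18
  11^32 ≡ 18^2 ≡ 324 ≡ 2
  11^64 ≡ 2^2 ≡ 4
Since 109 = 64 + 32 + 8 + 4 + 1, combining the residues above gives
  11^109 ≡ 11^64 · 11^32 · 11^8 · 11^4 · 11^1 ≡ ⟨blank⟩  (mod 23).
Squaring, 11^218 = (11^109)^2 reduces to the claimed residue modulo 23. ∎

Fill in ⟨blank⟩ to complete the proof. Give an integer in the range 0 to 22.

21

Multiply the listed residues: 4 · 2 · 8 · 13 · 11 = 8 → 64 → 832 → 9152.
Reducing modulo 23: 9152 = 397·23 + 21, so 11^109 ≡ 21.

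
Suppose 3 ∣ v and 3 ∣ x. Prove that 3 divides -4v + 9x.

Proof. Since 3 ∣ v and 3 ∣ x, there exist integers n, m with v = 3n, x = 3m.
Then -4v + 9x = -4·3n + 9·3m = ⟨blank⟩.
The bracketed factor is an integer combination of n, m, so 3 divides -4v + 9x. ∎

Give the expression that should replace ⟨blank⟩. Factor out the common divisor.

Each term has a factor of 3: -4·3n + 9·3m = 3·(9m - 4n).
Since 9m - 4n is an integer, 3 ∣ (-4v + 9x).

3(9m - 4n)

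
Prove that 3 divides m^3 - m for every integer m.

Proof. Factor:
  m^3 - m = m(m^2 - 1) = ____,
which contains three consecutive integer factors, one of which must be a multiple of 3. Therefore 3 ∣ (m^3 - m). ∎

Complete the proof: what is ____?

(m - 1)m(m + 1)

m(m^2 - 1) = m(m - 1)(m + 1) = (m - 1)m(m + 1).
These three factors are consecutive integers, so their product is divisible by 3.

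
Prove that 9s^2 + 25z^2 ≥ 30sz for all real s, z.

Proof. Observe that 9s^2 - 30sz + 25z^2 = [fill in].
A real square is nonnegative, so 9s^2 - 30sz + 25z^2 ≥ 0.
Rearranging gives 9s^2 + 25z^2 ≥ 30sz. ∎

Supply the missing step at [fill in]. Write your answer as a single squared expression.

(3s - 5z)^2

9s^2 - 30sz + 25z^2 is a perfect-square trinomial: the outer terms are (3s)^2 and (5z)^2, and the cross term is -2·3s·5z.
So 9s^2 - 30sz + 25z^2 = (3s - 5z)^2 ≥ 0.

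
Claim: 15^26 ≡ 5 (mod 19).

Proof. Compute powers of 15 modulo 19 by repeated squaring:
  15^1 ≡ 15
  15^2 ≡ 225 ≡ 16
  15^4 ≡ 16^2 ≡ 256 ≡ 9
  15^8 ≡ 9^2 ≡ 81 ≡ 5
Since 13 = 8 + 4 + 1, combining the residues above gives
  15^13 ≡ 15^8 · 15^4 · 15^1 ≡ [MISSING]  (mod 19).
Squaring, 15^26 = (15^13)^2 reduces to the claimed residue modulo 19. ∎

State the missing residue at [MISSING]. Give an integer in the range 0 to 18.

10

Multiply the listed residues: 5 · 9 · 15 = 45 → 675.
Reducing modulo 19: 675 = 35·19 + 10, so 15^13 ≡ 10.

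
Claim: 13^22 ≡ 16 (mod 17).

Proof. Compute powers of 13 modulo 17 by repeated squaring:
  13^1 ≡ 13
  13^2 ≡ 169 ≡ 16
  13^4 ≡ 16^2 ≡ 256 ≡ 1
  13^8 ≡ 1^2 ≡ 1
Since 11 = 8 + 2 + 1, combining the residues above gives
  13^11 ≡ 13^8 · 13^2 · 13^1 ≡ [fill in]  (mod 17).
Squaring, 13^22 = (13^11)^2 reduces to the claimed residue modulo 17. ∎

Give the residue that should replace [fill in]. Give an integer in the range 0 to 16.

4

13^8 · 13^2 · 13^1 ≡ 1 · 16 · 13 = 208.
208 mod 17 = 4, so 13^11 ≡ 4 (mod 17).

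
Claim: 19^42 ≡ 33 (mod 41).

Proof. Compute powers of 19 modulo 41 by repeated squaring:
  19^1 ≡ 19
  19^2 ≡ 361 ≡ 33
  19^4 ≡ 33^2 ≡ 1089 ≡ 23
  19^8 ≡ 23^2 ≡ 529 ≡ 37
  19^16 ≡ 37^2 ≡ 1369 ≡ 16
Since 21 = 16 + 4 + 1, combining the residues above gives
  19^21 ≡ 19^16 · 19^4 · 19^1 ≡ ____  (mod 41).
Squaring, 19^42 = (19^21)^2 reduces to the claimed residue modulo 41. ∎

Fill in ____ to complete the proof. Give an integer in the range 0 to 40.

22

Multiply the listed residues: 16 · 23 · 19 = 368 → 6992.
Reducing modulo 41: 6992 = 170·41 + 22, so 19^21 ≡ 22.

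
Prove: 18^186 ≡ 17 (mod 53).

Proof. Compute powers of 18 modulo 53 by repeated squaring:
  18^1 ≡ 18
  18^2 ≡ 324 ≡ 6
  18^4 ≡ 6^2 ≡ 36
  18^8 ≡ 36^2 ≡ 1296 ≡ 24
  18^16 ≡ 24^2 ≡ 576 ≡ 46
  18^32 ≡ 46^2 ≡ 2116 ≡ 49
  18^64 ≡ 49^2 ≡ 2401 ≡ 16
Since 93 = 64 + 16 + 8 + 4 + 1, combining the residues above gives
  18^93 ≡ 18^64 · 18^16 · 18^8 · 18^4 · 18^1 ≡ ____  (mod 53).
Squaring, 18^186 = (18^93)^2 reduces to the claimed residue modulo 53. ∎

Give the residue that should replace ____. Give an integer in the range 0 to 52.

18^64 · 18^16 · 18^8 · 18^4 · 18^1 ≡ 16 · 46 · 24 · 36 · 18 = 11446272.
11446272 mod 53 = 21, so 18^93 ≡ 21 (mod 53).

21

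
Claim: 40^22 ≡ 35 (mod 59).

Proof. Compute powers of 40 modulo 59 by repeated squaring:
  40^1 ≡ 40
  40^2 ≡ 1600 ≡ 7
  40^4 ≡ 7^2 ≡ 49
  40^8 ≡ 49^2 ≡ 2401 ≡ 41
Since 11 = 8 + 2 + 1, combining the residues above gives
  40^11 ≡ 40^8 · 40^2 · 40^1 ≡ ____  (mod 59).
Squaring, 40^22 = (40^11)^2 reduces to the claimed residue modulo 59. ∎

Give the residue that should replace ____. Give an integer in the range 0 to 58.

Multiply the listed residues: 41 · 7 · 40 = 287 → 11480.
Reducing modulo 59: 11480 = 194·59 + 34, so 40^11 ≡ 34.

34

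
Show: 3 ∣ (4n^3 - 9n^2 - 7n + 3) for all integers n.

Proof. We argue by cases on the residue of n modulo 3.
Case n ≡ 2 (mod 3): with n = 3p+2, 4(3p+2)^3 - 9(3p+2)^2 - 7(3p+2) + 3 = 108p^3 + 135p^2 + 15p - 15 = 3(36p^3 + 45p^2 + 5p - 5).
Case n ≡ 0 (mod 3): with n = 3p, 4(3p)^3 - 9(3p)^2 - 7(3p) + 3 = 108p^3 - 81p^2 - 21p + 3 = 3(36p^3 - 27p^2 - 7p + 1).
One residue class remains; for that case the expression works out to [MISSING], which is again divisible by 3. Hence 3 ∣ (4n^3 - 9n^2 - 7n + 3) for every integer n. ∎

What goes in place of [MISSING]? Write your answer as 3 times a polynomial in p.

3(36p^3 + 9p^2 - 13p - 3)

The residues treated are {2, 0}, so the missing case is n ≡ 1 (mod 3); write n = 3p+1.
Then 4(3p+1)^3 - 9(3p+1)^2 - 7(3p+1) + 3 = 108p^3 + 27p^2 - 39p - 9 = 3(36p^3 + 9p^2 - 13p - 3).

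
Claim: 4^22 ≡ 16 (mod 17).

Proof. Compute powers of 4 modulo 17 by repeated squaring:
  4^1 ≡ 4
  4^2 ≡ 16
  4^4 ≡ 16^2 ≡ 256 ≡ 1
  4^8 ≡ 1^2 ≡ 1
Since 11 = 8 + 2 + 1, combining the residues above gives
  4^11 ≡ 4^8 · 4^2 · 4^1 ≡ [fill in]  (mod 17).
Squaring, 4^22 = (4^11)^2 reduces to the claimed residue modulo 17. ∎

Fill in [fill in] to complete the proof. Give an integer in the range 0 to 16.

Multiply the listed residues: 1 · 16 · 4 = 16 → 64.
Reducing modulo 17: 64 = 3·17 + 13, so 4^11 ≡ 13.

13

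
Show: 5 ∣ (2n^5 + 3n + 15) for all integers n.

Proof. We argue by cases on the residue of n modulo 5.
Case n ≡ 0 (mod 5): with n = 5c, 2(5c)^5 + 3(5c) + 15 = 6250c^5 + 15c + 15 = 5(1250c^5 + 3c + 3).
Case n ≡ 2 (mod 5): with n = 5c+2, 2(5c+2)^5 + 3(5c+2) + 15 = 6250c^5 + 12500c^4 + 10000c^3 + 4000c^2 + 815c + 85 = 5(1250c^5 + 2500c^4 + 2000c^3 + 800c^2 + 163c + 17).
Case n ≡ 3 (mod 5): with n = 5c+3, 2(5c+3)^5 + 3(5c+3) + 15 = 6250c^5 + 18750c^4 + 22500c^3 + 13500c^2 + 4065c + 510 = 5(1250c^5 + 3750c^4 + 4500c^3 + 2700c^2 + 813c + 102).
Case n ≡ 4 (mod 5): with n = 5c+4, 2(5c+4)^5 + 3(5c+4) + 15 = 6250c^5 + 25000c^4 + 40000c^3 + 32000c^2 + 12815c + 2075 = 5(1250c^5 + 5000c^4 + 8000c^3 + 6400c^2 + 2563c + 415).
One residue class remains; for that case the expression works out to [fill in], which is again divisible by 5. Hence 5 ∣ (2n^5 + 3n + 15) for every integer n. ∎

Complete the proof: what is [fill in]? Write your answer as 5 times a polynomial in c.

The residues treated are {0, 2, 3, 4}, so the missing case is n ≡ 1 (mod 5); write n = 5c+1.
Then 2(5c+1)^5 + 3(5c+1) + 15 = 6250c^5 + 6250c^4 + 2500c^3 + 500c^2 + 65c + 20 = 5(1250c^5 + 1250c^4 + 500c^3 + 100c^2 + 13c + 4).

5(1250c^5 + 1250c^4 + 500c^3 + 100c^2 + 13c + 4)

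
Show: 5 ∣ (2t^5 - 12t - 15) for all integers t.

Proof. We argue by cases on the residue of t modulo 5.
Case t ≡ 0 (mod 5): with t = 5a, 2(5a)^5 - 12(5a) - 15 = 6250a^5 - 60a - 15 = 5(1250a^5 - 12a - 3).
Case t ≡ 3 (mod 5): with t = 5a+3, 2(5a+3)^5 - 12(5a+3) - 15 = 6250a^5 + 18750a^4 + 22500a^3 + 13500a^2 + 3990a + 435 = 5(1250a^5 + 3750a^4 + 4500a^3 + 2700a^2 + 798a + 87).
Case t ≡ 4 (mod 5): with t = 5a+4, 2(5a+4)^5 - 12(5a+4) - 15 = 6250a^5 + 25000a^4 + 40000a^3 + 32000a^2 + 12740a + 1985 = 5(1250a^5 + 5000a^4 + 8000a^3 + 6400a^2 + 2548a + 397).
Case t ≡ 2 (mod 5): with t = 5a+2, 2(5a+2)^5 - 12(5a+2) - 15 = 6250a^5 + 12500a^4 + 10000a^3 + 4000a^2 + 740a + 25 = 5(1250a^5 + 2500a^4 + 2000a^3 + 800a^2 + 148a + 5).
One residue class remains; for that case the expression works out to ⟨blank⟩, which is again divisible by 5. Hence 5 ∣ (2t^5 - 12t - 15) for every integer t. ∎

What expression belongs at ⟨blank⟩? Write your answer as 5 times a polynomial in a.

5(1250a^5 + 1250a^4 + 500a^3 + 100a^2 - 2a - 5)

The residues treated are {0, 3, 4, 2}, so the missing case is t ≡ 1 (mod 5); write t = 5a+1.
Then 2(5a+1)^5 - 12(5a+1) - 15 = 6250a^5 + 6250a^4 + 2500a^3 + 500a^2 - 10a - 25 = 5(1250a^5 + 1250a^4 + 500a^3 + 100a^2 - 2a - 5).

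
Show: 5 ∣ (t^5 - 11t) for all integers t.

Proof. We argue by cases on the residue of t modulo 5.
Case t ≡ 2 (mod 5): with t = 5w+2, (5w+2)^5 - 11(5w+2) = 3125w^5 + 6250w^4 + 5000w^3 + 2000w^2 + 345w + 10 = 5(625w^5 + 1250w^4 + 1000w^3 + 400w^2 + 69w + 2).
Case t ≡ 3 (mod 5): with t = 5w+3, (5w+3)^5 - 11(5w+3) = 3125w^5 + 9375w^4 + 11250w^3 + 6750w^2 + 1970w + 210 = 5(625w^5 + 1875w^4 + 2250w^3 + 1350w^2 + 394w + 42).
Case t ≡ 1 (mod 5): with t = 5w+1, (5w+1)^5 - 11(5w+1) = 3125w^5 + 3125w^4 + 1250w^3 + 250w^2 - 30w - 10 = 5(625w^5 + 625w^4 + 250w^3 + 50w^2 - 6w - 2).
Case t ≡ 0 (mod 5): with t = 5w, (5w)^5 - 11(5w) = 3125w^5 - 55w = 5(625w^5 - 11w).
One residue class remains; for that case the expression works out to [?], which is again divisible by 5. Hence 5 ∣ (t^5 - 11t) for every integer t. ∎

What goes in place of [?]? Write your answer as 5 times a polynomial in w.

The residues treated are {2, 3, 1, 0}, so the missing case is t ≡ 4 (mod 5); write t = 5w+4.
Then (5w+4)^5 - 11(5w+4) = 3125w^5 + 12500w^4 + 20000w^3 + 16000w^2 + 6345w + 980 = 5(625w^5 + 2500w^4 + 4000w^3 + 3200w^2 + 1269w + 196).

5(625w^5 + 2500w^4 + 4000w^3 + 3200w^2 + 1269w + 196)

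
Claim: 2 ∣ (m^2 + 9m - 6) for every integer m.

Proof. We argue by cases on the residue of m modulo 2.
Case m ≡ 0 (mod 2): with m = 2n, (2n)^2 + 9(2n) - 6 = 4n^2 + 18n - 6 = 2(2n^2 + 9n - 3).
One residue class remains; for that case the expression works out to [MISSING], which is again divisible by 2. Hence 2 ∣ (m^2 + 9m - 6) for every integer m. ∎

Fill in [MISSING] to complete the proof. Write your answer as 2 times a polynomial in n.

2(2n^2 + 11n + 2)

The residues treated are {0}, so the missing case is m ≡ 1 (mod 2); write m = 2n+1.
Then (2n+1)^2 + 9(2n+1) - 6 = 4n^2 + 22n + 4 = 2(2n^2 + 11n + 2).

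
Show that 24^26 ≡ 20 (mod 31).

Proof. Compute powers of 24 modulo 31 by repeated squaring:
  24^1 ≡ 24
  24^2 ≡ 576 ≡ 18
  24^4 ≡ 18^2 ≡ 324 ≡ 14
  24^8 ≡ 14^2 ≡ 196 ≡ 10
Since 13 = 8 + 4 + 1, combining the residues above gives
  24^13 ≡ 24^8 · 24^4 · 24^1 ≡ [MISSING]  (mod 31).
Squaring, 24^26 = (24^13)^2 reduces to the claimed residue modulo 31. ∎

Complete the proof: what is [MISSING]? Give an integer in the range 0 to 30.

12

Multiply the listed residues: 10 · 14 · 24 = 140 → 3360.
Reducing modulo 31: 3360 = 108·31 + 12, so 24^13 ≡ 12.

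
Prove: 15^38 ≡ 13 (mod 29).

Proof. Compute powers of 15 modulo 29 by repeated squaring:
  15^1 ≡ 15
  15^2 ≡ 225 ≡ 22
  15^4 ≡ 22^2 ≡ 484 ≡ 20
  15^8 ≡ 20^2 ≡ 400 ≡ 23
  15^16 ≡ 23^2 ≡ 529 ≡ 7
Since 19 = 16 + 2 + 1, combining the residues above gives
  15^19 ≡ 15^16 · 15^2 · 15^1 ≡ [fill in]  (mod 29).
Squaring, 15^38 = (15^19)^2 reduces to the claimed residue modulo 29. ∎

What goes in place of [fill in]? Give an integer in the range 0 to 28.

Multiply the listed residues: 7 · 22 · 15 = 154 → 2310.
Reducing modulo 29: 2310 = 79·29 + 19, so 15^19 ≡ 19.

19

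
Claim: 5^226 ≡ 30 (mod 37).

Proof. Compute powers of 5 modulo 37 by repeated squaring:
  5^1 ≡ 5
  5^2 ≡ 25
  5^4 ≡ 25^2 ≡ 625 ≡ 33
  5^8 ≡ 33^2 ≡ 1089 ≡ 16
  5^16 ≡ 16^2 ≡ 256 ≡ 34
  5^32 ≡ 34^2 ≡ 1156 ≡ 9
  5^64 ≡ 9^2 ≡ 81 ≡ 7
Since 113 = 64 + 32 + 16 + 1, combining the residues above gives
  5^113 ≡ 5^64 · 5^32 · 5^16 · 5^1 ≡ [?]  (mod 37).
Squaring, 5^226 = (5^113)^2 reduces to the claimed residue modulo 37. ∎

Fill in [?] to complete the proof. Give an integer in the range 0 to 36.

Multiply the listed residues: 7 · 9 · 34 · 5 = 63 → 2142 → 10710.
Reducing modulo 37: 10710 = 289·37 + 17, so 5^113 ≡ 17.

17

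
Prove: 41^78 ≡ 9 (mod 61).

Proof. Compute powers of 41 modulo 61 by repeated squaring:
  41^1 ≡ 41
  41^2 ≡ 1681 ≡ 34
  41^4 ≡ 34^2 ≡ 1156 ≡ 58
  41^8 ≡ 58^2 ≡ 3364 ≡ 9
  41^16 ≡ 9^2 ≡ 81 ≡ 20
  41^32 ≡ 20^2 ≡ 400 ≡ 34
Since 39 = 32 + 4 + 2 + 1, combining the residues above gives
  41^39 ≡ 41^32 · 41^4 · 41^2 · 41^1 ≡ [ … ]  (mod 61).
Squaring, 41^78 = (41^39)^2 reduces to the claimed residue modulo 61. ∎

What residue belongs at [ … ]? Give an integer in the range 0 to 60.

3

41^32 · 41^4 · 41^2 · 41^1 ≡ 34 · 58 · 34 · 41 = 2748968.
2748968 mod 61 = 3, so 41^39 ≡ 3 (mod 61).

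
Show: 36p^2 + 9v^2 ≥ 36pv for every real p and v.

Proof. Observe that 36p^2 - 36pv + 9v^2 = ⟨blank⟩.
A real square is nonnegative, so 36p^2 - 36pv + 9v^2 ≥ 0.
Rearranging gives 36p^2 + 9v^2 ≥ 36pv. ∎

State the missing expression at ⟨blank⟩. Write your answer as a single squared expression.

(6p - 3v)^2

The leading and trailing coefficients are 6^2 and 3^2, and 36 = 2·6·3, so the trinomial is (6p - 3v)^2.
Hence 36p^2 - 36pv + 9v^2 ≥ 0.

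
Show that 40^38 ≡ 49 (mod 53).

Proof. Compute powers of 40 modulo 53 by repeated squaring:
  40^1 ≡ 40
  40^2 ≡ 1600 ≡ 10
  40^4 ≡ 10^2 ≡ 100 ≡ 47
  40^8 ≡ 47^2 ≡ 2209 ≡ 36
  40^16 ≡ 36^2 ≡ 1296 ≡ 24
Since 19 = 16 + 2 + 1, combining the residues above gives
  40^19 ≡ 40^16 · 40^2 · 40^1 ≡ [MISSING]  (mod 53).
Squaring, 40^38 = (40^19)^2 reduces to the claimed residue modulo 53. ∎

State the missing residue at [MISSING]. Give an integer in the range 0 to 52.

7

Multiply the listed residues: 24 · 10 · 40 = 240 → 9600.
Reducing modulo 53: 9600 = 181·53 + 7, so 40^19 ≡ 7.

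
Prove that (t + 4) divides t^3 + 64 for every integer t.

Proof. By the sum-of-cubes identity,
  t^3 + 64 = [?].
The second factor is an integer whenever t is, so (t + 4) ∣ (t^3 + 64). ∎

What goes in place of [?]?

(t + 4)(t^2 - 4t + 16)

Polynomial division of t^3 + 64 by t + 4 leaves remainder 0 and quotient t^2 - 4t + 16.
Hence t^3 + 64 = (t + 4)(t^2 - 4t + 16).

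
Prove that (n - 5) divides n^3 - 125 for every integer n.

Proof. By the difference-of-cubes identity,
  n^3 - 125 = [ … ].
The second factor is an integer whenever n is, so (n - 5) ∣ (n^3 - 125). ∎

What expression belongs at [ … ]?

a^3 - b^3 = (a - b)(a^2 + ab + b^2). With a = n, b = 5:
n^3 - 125 = (n - 5)(n^2 + 5n + 25).

(n - 5)(n^2 + 5n + 25)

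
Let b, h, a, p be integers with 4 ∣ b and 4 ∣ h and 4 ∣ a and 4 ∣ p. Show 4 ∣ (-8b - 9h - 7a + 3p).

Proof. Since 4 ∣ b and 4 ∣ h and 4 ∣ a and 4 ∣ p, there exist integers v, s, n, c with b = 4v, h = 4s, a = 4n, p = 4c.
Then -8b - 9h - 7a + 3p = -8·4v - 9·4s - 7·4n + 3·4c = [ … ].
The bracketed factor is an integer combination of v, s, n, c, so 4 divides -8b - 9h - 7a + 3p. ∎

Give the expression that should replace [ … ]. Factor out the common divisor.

Each term has a factor of 4: -8·4v - 9·4s - 7·4n + 3·4c = 4·(3c - 7n - 9s - 8v).
Since 3c - 7n - 9s - 8v is an integer, 4 ∣ (-8b - 9h - 7a + 3p).

4(3c - 7n - 9s - 8v)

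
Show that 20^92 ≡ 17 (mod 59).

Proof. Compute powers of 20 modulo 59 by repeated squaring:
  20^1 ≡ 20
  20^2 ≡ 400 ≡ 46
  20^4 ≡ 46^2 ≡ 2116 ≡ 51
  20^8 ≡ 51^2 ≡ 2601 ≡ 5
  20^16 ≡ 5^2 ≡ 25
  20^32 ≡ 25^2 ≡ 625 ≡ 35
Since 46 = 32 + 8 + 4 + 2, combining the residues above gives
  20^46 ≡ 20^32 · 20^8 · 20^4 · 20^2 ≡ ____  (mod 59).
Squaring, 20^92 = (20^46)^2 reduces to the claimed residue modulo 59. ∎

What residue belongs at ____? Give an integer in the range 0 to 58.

Multiply the listed residues: 35 · 5 · 51 · 46 = 175 → 8925 → 410550.
Reducing modulo 59: 410550 = 6958·59 + 28, so 20^46 ≡ 28.

28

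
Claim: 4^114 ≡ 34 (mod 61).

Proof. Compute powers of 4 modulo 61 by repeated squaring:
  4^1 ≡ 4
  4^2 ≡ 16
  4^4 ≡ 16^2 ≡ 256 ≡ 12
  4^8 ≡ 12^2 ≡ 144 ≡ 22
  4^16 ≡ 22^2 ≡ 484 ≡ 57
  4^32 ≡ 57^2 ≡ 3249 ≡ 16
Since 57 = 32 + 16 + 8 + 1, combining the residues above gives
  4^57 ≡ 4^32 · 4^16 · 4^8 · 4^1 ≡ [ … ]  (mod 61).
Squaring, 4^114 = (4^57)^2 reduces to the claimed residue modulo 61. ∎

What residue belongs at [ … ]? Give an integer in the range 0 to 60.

41

Multiply the listed residues: 16 · 57 · 22 · 4 = 912 → 20064 → 80256.
Reducing modulo 61: 80256 = 1315·61 + 41, so 4^57 ≡ 41.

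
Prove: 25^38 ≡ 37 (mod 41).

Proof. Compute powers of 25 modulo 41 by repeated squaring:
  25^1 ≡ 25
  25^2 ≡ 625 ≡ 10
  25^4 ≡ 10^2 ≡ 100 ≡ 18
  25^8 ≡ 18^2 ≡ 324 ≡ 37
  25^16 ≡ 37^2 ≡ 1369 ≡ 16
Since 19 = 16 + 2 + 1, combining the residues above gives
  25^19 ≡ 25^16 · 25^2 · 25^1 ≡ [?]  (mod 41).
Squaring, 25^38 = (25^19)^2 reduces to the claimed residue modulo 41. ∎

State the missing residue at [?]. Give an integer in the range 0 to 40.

25^16 · 25^2 · 25^1 ≡ 16 · 10 · 25 = 4000.
4000 mod 41 = 23, so 25^19 ≡ 23 (mod 41).

23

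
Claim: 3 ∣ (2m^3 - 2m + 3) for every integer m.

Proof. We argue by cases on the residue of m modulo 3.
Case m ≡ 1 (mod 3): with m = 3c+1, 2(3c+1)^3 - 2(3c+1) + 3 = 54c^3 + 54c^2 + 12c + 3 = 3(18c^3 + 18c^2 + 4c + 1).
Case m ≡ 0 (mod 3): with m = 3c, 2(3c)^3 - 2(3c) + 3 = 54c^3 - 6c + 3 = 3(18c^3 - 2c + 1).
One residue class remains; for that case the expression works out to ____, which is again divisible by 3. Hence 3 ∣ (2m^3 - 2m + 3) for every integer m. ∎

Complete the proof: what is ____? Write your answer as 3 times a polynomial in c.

The residues treated are {1, 0}, so the missing case is m ≡ 2 (mod 3); write m = 3c+2.
Then 2(3c+2)^3 - 2(3c+2) + 3 = 54c^3 + 108c^2 + 66c + 15 = 3(18c^3 + 36c^2 + 22c + 5).

3(18c^3 + 36c^2 + 22c + 5)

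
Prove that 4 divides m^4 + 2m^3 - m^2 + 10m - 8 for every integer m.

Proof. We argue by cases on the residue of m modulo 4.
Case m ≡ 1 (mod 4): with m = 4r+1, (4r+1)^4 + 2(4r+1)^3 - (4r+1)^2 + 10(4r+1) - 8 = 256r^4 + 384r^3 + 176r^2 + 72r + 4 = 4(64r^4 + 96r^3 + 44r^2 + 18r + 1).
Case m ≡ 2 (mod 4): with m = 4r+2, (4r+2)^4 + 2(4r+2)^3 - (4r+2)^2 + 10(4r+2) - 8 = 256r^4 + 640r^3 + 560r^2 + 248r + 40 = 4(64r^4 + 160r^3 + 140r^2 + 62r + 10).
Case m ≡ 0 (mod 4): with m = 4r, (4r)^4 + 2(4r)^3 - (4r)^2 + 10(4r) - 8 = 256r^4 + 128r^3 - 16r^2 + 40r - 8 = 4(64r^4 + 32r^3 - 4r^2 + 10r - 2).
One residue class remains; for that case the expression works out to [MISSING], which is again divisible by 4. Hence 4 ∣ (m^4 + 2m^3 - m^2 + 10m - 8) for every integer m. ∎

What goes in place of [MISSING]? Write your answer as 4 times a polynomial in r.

4(64r^4 + 224r^3 + 284r^2 + 166r + 37)

Only m ≡ 3 (mod 4) is unaccounted for. Put m = 4r+3:
(4r+3)^4 + 2(4r+3)^3 - (4r+3)^2 + 10(4r+3) - 8 expands to 256r^4 + 896r^3 + 1136r^2 + 664r + 148,
and factoring out 4 leaves 4(64r^4 + 224r^3 + 284r^2 + 166r + 37).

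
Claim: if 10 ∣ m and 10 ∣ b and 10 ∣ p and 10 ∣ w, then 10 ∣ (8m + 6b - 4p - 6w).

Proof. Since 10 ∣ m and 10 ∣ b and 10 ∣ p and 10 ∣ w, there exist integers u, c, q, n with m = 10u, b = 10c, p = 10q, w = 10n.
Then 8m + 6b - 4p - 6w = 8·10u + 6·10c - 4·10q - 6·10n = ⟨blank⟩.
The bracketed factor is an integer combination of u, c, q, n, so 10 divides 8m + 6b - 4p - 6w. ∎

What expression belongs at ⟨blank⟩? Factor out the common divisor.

10(6c - 6n - 4q + 8u)

Pull the common 10 out of every term: 8·10u + 6·10c - 4·10q - 6·10n = 10(6c - 6n - 4q + 8u).
6c - 6n - 4q + 8u is an integer, which exhibits the divisibility.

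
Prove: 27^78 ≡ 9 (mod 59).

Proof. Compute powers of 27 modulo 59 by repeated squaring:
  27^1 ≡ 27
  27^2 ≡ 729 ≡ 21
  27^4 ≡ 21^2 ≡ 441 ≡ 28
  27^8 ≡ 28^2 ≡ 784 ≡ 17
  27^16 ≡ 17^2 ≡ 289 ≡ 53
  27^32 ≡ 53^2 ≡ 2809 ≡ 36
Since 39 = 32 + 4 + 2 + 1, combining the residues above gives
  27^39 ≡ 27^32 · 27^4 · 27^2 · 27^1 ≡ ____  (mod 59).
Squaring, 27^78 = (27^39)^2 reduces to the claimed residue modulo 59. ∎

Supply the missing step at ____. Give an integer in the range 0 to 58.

27^32 · 27^4 · 27^2 · 27^1 ≡ 36 · 28 · 21 · 27 = 571536.
571536 mod 59 = 3, so 27^39 ≡ 3 (mod 59).

3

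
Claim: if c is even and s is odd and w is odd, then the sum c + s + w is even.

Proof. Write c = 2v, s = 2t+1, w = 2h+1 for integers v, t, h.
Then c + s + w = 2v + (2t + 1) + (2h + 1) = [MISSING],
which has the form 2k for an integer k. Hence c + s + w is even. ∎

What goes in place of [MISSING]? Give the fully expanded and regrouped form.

2(h + t + v + 1)

Expanding: 2v + (2t + 1) + (2h + 1) = 2h + 2t + 2v + 2.
Every term is even; pulling out the factor of 2 gives 2(h + t + v + 1).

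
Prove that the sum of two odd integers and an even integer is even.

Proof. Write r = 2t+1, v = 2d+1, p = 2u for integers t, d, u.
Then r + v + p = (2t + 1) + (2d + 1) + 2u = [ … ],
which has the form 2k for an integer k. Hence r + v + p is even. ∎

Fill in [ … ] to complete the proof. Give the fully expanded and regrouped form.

2(d + t + u + 1)

Expanding: (2t + 1) + (2d + 1) + 2u = 2d + 2t + 2u + 2.
Every term is even; pulling out the factor of 2 gives 2(d + t + u + 1).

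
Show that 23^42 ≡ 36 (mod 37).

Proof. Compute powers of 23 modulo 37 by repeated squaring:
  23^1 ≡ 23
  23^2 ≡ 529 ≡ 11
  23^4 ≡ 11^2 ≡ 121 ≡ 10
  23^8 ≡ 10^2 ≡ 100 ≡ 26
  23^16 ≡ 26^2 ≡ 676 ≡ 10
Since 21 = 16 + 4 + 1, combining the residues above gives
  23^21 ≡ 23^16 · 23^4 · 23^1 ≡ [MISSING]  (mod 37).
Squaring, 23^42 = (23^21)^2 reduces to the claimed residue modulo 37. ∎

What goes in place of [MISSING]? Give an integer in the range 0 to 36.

Multiply the listed residues: 10 · 10 · 23 = 100 → 2300.
Reducing modulo 37: 2300 = 62·37 + 6, so 23^21 ≡ 6.

6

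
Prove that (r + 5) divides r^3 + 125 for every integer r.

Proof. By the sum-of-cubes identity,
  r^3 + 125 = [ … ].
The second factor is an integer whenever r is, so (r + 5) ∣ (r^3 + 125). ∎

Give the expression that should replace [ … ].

Polynomial division of r^3 + 125 by r + 5 leaves remainder 0 and quotient r^2 - 5r + 25.
Hence r^3 + 125 = (r + 5)(r^2 - 5r + 25).

(r + 5)(r^2 - 5r + 25)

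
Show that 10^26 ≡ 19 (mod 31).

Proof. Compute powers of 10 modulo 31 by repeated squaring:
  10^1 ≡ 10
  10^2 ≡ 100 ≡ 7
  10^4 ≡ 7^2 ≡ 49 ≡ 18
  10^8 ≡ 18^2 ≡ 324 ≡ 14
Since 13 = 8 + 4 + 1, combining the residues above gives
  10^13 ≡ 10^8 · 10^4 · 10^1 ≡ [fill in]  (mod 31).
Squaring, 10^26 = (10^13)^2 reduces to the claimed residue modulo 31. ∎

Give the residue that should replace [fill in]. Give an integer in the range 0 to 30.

10^8 · 10^4 · 10^1 ≡ 14 · 18 · 10 = 2520.
2520 mod 31 = 9, so 10^13 ≡ 9 (mod 31).

9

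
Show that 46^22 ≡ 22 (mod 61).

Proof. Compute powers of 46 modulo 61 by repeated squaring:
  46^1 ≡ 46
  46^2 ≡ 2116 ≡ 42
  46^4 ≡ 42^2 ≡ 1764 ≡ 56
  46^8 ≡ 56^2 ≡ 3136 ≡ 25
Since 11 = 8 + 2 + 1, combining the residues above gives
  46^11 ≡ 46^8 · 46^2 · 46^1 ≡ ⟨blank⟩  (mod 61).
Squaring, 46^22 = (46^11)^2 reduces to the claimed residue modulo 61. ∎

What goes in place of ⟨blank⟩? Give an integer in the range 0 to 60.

49

46^8 · 46^2 · 46^1 ≡ 25 · 42 · 46 = 48300.
48300 mod 61 = 49, so 46^11 ≡ 49 (mod 61).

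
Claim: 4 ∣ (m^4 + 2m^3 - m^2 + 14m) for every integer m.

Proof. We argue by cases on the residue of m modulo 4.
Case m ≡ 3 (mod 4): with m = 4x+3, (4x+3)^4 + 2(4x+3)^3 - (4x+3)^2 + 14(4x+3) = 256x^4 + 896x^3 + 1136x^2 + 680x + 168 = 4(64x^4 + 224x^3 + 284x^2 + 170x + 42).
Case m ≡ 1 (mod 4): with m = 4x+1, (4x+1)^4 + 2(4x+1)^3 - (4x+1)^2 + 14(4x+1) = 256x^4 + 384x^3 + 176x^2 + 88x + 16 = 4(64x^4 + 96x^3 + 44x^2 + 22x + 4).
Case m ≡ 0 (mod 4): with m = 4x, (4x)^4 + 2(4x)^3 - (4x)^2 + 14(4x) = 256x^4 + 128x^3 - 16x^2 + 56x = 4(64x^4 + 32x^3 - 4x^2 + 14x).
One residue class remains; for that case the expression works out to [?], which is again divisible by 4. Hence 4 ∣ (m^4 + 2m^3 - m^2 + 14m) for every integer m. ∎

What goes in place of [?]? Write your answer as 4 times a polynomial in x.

The residues treated are {3, 1, 0}, so the missing case is m ≡ 2 (mod 4); write m = 4x+2.
Then (4x+2)^4 + 2(4x+2)^3 - (4x+2)^2 + 14(4x+2) = 256x^4 + 640x^3 + 560x^2 + 264x + 56 = 4(64x^4 + 160x^3 + 140x^2 + 66x + 14).

4(64x^4 + 160x^3 + 140x^2 + 66x + 14)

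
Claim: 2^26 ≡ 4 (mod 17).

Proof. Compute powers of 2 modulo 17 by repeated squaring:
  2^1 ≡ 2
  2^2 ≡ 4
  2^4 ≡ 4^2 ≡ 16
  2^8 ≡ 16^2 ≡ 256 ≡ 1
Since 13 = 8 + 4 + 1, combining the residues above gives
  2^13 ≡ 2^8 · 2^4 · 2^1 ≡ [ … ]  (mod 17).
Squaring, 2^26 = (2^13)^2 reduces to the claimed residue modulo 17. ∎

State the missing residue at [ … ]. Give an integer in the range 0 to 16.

15

Multiply the listed residues: 1 · 16 · 2 = 16 → 32.
Reducing modulo 17: 32 = 1·17 + 15, so 2^13 ≡ 15.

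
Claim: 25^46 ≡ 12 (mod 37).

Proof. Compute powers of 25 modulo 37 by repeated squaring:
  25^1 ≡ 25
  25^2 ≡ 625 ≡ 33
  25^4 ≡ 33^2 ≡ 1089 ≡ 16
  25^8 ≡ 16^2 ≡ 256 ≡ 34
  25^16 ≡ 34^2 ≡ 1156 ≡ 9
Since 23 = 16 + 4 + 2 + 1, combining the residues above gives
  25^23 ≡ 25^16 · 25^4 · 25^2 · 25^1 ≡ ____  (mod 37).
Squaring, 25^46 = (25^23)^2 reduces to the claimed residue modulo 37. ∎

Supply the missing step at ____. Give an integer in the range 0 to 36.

30

Multiply the listed residues: 9 · 16 · 33 · 25 = 144 → 4752 → 118800.
Reducing modulo 37: 118800 = 3210·37 + 30, so 25^23 ≡ 30.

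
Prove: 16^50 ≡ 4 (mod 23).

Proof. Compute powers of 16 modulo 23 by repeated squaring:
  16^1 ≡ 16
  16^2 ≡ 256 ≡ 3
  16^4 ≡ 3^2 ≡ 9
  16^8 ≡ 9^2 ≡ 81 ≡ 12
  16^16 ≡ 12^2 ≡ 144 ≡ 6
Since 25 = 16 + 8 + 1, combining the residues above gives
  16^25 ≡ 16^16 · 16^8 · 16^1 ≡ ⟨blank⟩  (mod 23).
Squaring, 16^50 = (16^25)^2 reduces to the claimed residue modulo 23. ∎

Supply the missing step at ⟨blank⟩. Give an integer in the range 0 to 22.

16^16 · 16^8 · 16^1 ≡ 6 · 12 · 16 = 1152.
1152 mod 23 = 2, so 16^25 ≡ 2 (mod 23).

2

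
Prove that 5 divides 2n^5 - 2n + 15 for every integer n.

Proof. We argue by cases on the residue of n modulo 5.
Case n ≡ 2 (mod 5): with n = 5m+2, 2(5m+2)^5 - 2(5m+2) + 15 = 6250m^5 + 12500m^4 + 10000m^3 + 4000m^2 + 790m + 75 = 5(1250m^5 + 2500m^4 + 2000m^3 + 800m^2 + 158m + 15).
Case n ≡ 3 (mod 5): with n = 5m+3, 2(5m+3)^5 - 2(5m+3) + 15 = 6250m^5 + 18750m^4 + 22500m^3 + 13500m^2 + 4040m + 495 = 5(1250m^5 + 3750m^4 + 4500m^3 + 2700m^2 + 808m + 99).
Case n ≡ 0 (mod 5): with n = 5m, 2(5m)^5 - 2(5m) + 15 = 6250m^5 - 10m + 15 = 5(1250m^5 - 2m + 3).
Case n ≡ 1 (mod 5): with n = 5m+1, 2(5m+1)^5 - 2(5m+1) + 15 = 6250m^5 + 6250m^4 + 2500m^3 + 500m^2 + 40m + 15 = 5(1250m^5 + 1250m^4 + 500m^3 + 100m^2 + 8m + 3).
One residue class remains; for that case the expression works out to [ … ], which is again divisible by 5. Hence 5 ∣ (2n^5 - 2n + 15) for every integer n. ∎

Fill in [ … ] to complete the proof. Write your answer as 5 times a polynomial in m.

The residues treated are {2, 3, 0, 1}, so the missing case is n ≡ 4 (mod 5); write n = 5m+4.
Then 2(5m+4)^5 - 2(5m+4) + 15 = 6250m^5 + 25000m^4 + 40000m^3 + 32000m^2 + 12790m + 2055 = 5(1250m^5 + 5000m^4 + 8000m^3 + 6400m^2 + 2558m + 411).

5(1250m^5 + 5000m^4 + 8000m^3 + 6400m^2 + 2558m + 411)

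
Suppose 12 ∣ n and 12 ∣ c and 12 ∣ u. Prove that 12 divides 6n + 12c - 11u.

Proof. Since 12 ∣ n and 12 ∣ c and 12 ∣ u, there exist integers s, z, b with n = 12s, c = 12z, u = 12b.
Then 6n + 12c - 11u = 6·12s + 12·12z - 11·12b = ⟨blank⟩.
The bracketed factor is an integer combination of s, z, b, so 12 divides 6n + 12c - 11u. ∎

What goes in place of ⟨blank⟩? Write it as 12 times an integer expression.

12(-11b + 6s + 12z)

Pull the common 12 out of every term: 6·12s + 12·12z - 11·12b = 12(-11b + 6s + 12z).
-11b + 6s + 12z is an integer, which exhibits the divisibility.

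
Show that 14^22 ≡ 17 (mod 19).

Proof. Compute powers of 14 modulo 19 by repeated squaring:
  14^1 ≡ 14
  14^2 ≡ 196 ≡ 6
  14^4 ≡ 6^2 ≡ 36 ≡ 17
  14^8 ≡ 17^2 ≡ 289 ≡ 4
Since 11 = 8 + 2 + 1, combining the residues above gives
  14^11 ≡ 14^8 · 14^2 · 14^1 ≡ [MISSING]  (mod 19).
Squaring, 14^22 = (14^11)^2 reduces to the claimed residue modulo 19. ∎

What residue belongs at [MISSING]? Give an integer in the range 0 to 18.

13

14^8 · 14^2 · 14^1 ≡ 4 · 6 · 14 = 336.
336 mod 19 = 13, so 14^11 ≡ 13 (mod 19).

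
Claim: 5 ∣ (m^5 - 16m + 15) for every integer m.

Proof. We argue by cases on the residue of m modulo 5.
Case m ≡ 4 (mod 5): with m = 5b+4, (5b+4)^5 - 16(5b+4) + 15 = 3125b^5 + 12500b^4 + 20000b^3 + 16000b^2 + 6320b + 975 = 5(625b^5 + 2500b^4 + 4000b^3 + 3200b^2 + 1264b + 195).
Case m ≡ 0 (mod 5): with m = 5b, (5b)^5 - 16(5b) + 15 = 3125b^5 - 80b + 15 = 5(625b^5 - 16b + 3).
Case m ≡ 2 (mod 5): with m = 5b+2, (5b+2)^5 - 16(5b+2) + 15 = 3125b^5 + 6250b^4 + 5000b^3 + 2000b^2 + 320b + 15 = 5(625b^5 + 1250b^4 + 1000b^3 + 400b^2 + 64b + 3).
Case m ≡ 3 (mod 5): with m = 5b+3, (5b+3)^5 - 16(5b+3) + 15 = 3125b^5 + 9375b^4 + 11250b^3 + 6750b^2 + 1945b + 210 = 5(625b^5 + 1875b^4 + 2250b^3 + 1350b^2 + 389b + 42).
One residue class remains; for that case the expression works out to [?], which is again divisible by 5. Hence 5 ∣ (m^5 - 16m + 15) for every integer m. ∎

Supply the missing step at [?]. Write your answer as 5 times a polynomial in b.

5(625b^5 + 625b^4 + 250b^3 + 50b^2 - 11b)

The residues treated are {4, 0, 2, 3}, so the missing case is m ≡ 1 (mod 5); write m = 5b+1.
Then (5b+1)^5 - 16(5b+1) + 15 = 3125b^5 + 3125b^4 + 1250b^3 + 250b^2 - 55b = 5(625b^5 + 625b^4 + 250b^3 + 50b^2 - 11b).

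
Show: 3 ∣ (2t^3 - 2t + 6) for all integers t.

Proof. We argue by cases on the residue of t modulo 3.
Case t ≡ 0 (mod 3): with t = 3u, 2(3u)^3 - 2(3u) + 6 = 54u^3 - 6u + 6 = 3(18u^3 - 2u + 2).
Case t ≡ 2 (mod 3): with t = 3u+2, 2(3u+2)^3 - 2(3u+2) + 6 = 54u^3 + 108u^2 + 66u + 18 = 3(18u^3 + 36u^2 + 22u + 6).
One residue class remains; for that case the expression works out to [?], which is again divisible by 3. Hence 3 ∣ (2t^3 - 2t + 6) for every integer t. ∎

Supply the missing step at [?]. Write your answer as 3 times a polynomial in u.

The residues treated are {0, 2}, so the missing case is t ≡ 1 (mod 3); write t = 3u+1.
Then 2(3u+1)^3 - 2(3u+1) + 6 = 54u^3 + 54u^2 + 12u + 6 = 3(18u^3 + 18u^2 + 4u + 2).

3(18u^3 + 18u^2 + 4u + 2)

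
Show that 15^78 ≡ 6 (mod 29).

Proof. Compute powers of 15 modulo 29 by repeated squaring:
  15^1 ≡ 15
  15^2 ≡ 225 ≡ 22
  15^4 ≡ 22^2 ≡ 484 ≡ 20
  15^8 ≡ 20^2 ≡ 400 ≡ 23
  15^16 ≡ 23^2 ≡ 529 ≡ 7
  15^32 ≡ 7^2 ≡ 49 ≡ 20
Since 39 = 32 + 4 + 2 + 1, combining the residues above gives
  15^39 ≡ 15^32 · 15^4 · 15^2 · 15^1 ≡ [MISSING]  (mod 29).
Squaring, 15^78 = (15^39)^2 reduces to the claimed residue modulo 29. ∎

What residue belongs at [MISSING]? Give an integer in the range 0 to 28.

21

Multiply the listed residues: 20 · 20 · 22 · 15 = 400 → 8800 → 132000.
Reducing modulo 29: 132000 = 4551·29 + 21, so 15^39 ≡ 21.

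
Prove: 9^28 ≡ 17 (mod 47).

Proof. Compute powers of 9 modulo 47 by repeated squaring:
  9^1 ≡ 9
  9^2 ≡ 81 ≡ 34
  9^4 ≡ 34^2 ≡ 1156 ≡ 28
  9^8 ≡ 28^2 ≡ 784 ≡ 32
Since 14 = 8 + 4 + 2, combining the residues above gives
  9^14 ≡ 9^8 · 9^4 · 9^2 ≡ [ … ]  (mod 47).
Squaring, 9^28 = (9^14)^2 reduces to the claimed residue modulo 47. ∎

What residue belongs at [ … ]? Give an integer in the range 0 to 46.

8

Multiply the listed residues: 32 · 28 · 34 = 896 → 30464.
Reducing modulo 47: 30464 = 648·47 + 8, so 9^14 ≡ 8.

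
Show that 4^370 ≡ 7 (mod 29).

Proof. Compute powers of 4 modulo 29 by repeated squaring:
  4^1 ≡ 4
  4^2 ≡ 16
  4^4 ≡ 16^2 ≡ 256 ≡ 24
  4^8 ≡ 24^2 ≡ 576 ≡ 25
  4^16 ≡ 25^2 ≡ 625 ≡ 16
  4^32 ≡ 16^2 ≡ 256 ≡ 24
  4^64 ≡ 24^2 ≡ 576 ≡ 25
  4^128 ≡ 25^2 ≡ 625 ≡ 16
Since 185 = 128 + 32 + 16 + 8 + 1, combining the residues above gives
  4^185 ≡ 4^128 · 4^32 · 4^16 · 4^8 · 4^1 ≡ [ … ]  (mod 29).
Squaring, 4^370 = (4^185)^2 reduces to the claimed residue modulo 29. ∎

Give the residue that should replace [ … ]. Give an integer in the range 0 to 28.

6

Multiply the listed residues: 16 · 24 · 16 · 25 · 4 = 384 → 6144 → 153600 → 614400.
Reducing modulo 29: 614400 = 21186·29 + 6, so 4^185 ≡ 6.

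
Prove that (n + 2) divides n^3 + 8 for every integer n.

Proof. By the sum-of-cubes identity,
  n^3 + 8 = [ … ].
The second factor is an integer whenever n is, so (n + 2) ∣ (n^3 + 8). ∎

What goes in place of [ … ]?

Polynomial division of n^3 + 8 by n + 2 leaves remainder 0 and quotient n^2 - 2n + 4.
Hence n^3 + 8 = (n + 2)(n^2 - 2n + 4).

(n + 2)(n^2 - 2n + 4)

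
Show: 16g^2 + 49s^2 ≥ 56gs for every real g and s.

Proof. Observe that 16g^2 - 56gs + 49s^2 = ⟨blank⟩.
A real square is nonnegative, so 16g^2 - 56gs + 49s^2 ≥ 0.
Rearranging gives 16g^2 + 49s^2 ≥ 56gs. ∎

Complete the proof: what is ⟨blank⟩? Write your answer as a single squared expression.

(4g - 7s)^2

The leading and trailing coefficients are 4^2 and 7^2, and 56 = 2·4·7, so the trinomial is (4g - 7s)^2.
Hence 16g^2 - 56gs + 49s^2 ≥ 0.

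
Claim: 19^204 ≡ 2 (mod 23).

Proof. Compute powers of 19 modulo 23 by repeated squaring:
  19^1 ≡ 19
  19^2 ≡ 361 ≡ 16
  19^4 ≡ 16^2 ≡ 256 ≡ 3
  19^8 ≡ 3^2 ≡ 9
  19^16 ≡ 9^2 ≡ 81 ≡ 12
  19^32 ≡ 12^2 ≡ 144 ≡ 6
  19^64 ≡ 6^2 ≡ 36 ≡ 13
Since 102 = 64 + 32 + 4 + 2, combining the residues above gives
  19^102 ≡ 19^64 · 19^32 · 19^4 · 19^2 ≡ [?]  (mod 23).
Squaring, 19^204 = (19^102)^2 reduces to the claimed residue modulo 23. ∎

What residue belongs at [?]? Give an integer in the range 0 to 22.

19^64 · 19^32 · 19^4 · 19^2 ≡ 13 · 6 · 3 · 16 = 3744.
3744 mod 23 = 18, so 19^102 ≡ 18 (mod 23).

18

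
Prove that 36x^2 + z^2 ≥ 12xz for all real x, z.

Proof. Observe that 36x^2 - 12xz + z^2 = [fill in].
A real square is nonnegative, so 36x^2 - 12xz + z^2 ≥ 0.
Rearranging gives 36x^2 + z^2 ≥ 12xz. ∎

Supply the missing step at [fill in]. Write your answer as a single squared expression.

(6x - z)^2

36x^2 - 12xz + z^2 is a perfect-square trinomial: the outer terms are (6x)^2 and (z)^2, and the cross term is -2·6x·z.
So 36x^2 - 12xz + z^2 = (6x - z)^2 ≥ 0.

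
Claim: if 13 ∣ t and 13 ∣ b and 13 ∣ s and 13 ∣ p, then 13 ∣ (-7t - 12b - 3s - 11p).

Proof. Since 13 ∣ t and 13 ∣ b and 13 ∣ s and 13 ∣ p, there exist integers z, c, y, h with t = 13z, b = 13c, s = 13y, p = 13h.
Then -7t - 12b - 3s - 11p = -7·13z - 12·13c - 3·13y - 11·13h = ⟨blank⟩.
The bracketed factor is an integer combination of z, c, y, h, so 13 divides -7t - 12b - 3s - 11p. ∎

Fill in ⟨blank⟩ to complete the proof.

13(-12c - 11h - 3y - 7z)

Pull the common 13 out of every term: -7·13z - 12·13c - 3·13y - 11·13h = 13(-12c - 11h - 3y - 7z).
-12c - 11h - 3y - 7z is an integer, which exhibits the divisibility.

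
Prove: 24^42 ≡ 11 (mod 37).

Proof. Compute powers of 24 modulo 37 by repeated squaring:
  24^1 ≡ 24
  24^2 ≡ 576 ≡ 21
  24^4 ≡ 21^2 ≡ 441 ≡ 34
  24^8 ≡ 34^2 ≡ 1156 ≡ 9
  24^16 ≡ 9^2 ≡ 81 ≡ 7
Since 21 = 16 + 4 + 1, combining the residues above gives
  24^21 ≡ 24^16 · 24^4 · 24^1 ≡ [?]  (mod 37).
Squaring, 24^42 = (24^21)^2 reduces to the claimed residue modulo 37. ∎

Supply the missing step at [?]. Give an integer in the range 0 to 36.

Multiply the listed residues: 7 · 34 · 24 = 238 → 5712.
Reducing modulo 37: 5712 = 154·37 + 14, so 24^21 ≡ 14.

14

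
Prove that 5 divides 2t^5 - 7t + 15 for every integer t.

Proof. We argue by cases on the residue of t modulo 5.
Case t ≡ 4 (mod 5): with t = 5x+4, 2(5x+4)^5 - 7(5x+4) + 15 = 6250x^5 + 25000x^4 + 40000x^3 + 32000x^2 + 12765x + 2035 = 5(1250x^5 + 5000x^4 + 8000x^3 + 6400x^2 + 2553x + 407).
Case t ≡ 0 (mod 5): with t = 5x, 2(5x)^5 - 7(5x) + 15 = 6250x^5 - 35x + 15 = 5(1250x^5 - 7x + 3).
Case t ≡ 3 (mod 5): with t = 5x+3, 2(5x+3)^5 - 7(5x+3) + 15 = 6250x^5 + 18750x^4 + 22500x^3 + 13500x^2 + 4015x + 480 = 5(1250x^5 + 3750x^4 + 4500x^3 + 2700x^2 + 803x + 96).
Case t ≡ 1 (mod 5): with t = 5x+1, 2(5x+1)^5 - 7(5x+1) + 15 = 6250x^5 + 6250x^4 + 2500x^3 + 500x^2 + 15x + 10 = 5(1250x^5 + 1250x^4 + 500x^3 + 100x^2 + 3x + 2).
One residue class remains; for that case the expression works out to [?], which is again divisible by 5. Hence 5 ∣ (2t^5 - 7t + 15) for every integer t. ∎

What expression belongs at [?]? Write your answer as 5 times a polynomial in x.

The residues treated are {4, 0, 3, 1}, so the missing case is t ≡ 2 (mod 5); write t = 5x+2.
Then 2(5x+2)^5 - 7(5x+2) + 15 = 6250x^5 + 12500x^4 + 10000x^3 + 4000x^2 + 765x + 65 = 5(1250x^5 + 2500x^4 + 2000x^3 + 800x^2 + 153x + 13).

5(1250x^5 + 2500x^4 + 2000x^3 + 800x^2 + 153x + 13)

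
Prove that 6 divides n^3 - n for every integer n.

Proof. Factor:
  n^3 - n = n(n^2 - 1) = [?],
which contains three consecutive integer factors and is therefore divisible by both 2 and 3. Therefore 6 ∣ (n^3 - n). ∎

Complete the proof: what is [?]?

(n - 1)n(n + 1)

n(n^2 - 1) = n(n - 1)(n + 1) = (n - 1)n(n + 1).
These three factors are consecutive integers, so their product is divisible by 6.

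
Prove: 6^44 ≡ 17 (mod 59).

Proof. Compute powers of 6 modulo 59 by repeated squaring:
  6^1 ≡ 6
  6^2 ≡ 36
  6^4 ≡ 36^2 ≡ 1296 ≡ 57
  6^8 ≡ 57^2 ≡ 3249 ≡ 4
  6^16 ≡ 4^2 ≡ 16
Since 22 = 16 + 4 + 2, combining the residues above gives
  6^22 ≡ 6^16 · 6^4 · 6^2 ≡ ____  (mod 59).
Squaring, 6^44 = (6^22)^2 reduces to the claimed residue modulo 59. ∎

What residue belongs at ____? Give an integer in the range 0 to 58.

28

Multiply the listed residues: 16 · 57 · 36 = 912 → 32832.
Reducing modulo 59: 32832 = 556·59 + 28, so 6^22 ≡ 28.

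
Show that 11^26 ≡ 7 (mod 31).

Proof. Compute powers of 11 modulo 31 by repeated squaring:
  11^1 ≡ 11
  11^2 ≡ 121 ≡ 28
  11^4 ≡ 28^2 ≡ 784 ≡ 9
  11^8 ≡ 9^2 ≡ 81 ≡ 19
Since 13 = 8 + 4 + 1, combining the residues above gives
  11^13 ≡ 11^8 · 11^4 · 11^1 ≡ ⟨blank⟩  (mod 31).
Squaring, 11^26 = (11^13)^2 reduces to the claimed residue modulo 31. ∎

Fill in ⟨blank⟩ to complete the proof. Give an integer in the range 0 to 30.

Multiply the listed residues: 19 · 9 · 11 = 171 → 1881.
Reducing modulo 31: 1881 = 60·31 + 21, so 11^13 ≡ 21.

21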